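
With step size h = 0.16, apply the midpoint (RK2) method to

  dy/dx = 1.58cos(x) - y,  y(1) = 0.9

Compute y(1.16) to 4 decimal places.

0.8757

Midpoint: k1 = f(x_n, y_n); k2 = f(x_n + h/2, y_n + (h/2)·k1); y_{n+1} = y_n + h·k2.
x=1.000000, y=0.900000:
  k1 = f(1.000000, 0.900000) = -0.046322
  k2 = f(1.080000, 0.896294) = -0.151595
  y ← 0.900000 + 0.16·(-0.151595) = 0.875745
y(1.16) ≈ 0.8757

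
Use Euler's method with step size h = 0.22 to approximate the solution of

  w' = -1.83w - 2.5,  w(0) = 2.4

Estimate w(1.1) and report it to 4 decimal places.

-1.0796

Euler: w_{n+1} = w_n + h·f(t_n, w_n).
t=0.000000, w=2.400000: f=-6.892000 → w ← 2.400000 + 0.22·(-6.892000) = 0.883760
t=0.220000, w=0.883760: f=-4.117281 → w ← 0.883760 + 0.22·(-4.117281) = -0.022042
t=0.440000, w=-0.022042: f=-2.459664 → w ← -0.022042 + 0.22·(-2.459664) = -0.563168
t=0.660000, w=-0.563168: f=-1.469403 → w ← -0.563168 + 0.22·(-1.469403) = -0.886436
t=0.880000, w=-0.886436: f=-0.877821 → w ← -0.886436 + 0.22·(-0.877821) = -1.079557
w(1.1) ≈ -1.0796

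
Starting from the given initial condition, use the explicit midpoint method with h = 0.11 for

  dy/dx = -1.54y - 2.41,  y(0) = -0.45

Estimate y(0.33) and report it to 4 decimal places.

Midpoint: k1 = f(x_n, y_n); k2 = f(x_n + h/2, y_n + (h/2)·k1); y_{n+1} = y_n + h·k2.
x=0.000000, y=-0.450000:
  k1 = f(0.000000, -0.450000) = -1.717000
  k2 = f(0.055000, -0.544435) = -1.571570
  y ← -0.450000 + 0.11·(-1.571570) = -0.622873
x=0.110000, y=-0.622873:
  k1 = f(0.110000, -0.622873) = -1.450776
  k2 = f(0.165000, -0.702665) = -1.327895
  y ← -0.622873 + 0.11·(-1.327895) = -0.768941
x=0.220000, y=-0.768941:
  k1 = f(0.220000, -0.768941) = -1.225831
  k2 = f(0.275000, -0.836362) = -1.122003
  y ← -0.768941 + 0.11·(-1.122003) = -0.892361
y(0.33) ≈ -0.8924

-0.8924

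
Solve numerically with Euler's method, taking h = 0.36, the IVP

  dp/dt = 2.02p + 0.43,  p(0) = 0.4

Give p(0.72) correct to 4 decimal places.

Euler: p_{n+1} = p_n + h·f(t_n, p_n).
t=0.000000, p=0.400000: f=1.238000 → p ← 0.400000 + 0.36·1.238000 = 0.845680
t=0.360000, p=0.845680: f=2.138274 → p ← 0.845680 + 0.36·2.138274 = 1.615458
p(0.72) ≈ 1.6155

1.6155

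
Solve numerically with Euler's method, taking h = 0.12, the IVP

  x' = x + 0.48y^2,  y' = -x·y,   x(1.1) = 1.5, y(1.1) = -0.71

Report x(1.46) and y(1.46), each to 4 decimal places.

Euler on (x,y): x_{n+1} = x_n + h·x', y_{n+1} = y_n + h·y'.
1.100000: (1.500000, -0.710000); f=(1.741968, 1.065000) → (1.709036, -0.582200)
1.220000: (1.709036, -0.582200); f=(1.871735, 0.995001) → (1.933644, -0.462800)
1.340000: (1.933644, -0.462800); f=(2.036453, 0.894890) → (2.178019, -0.355413)
(x(1.46), y(1.46)) ≈ (2.1780, -0.3554)

2.1780, -0.3554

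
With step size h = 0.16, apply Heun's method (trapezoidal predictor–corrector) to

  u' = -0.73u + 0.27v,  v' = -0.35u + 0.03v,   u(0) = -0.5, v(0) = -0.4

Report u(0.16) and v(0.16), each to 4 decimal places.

Heun on (u,v): k1 = f(t_n, state_n); k2 = f(t_n + h, state_n + h·k1); state_{n+1} = state_n + (h/2)·(k1 + k2).
0.000000: (-0.500000, -0.400000)
  k1 = (0.257000, 0.163000)
  predictor → (-0.458880, -0.373920)
  k2 = (0.234024, 0.149390)
  → (-0.460718, -0.375009)
(u(0.16), v(0.16)) ≈ (-0.4607, -0.3750)

-0.4607, -0.3750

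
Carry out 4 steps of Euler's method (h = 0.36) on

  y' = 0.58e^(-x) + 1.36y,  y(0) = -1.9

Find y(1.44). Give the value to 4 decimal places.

-8.1191

Euler: y_{n+1} = y_n + h·f(x_n, y_n).
x=0.000000, y=-1.900000: f=-2.004000 → y ← -1.900000 + 0.36·(-2.004000) = -2.621440
x=0.360000, y=-2.621440: f=-3.160506 → y ← -2.621440 + 0.36·(-3.160506) = -3.759222
x=0.720000, y=-3.759222: f=-4.830226 → y ← -3.759222 + 0.36·(-4.830226) = -5.498104
x=1.080000, y=-5.498104: f=-7.280455 → y ← -5.498104 + 0.36·(-7.280455) = -8.119067
y(1.44) ≈ -8.1191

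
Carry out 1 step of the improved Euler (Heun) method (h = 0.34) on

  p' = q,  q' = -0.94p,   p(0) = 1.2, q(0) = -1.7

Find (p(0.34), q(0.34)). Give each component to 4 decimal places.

0.5568, -1.9912

Heun on (p,q): k1 = f(s_n, state_n); k2 = f(s_n + h, state_n + h·k1); state_{n+1} = state_n + (h/2)·(k1 + k2).
0.000000: (1.200000, -1.700000)
  k1 = (-1.700000, -1.128000)
  predictor → (0.622000, -2.083520)
  k2 = (-2.083520, -0.584680)
  → (0.556802, -1.991156)
(p(0.34), q(0.34)) ≈ (0.5568, -1.9912)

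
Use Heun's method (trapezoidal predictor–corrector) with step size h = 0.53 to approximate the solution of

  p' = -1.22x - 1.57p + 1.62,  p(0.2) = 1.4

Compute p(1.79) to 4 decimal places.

0.1397

Heun: k1 = f(x_n, p_n); k2 = f(x_n + h, p_n + h·k1); p_{n+1} = p_n + (h/2)·(k1 + k2).
x=0.200000, p=1.400000:
  k1 = f(0.200000, 1.400000) = -0.822000
  k2 = f(0.730000, 0.964340) = -0.784614
  p ← 1.400000 + (0.53/2)·(-0.822000 + (-0.784614)) = 0.974247
x=0.730000, p=0.974247:
  k1 = f(0.730000, 0.974247) = -0.800168
  k2 = f(1.260000, 0.550158) = -0.780948
  p ← 0.974247 + (0.53/2)·(-0.800168 + (-0.780948)) = 0.555251
x=1.260000, p=0.555251:
  k1 = f(1.260000, 0.555251) = -0.788945
  k2 = f(1.790000, 0.137111) = -0.779064
  p ← 0.555251 + (0.53/2)·(-0.788945 + (-0.779064)) = 0.139729
p(1.79) ≈ 0.1397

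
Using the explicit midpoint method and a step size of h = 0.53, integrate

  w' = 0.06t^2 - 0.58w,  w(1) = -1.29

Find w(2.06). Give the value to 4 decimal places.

Midpoint: k1 = f(t_n, w_n); k2 = f(t_n + h/2, w_n + (h/2)·k1); w_{n+1} = w_n + h·k2.
t=1.000000, w=-1.290000:
  k1 = f(1.000000, -1.290000) = 0.808200
  k2 = f(1.265000, -1.075827) = 0.719993
  w ← -1.290000 + 0.53·0.719993 = -0.908404
t=1.530000, w=-0.908404:
  k1 = f(1.530000, -0.908404) = 0.667328
  k2 = f(1.795000, -0.731562) = 0.617627
  w ← -0.908404 + 0.53·0.617627 = -0.581061
w(2.06) ≈ -0.5811

-0.5811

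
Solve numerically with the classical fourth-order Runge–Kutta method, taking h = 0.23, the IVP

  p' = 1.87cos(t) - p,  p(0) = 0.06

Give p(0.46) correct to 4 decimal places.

0.7005

RK4: k1 = f(t_n, p_n); k2 = f(t_n + h/2, p_n + (h/2)·k1); k3 = f(t_n + h/2, p_n + (h/2)·k2); k4 = f(t_n + h, p_n + h·k3); p_{n+1} = p_n + (h/6)·(k1 + 2k2 + 2k3 + k4).
t=0.000000, p=0.060000:
  k1 = f(0.000000, 0.060000) = 1.810000
  k2 = f(0.115000, 0.268150) = 1.589498
  k3 = f(0.115000, 0.242792) = 1.614856
  k4 = f(0.230000, 0.431417) = 1.389339
  p ← 0.060000 + (0.23/6)·(k1 + 2k2 + 2k3 + k4) = 0.428308
t=0.230000, p=0.428308:
  k1 = f(0.230000, 0.428308) = 1.392448
  k2 = f(0.345000, 0.588440) = 1.171371
  k3 = f(0.345000, 0.563016) = 1.196795
  k4 = f(0.460000, 0.703571) = 0.972047
  p ← 0.428308 + (0.23/6)·(k1 + 2k2 + 2k3 + k4) = 0.700507
p(0.46) ≈ 0.7005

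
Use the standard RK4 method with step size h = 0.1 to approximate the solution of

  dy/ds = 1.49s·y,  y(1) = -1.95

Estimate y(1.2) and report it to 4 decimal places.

RK4: k1 = f(s_n, y_n); k2 = f(s_n + h/2, y_n + (h/2)·k1); k3 = f(s_n + h/2, y_n + (h/2)·k2); k4 = f(s_n + h, y_n + h·k3); y_{n+1} = y_n + (h/6)·(k1 + 2k2 + 2k3 + k4).
s=1.000000, y=-1.950000:
  k1 = f(1.000000, -1.950000) = -2.905500
  k2 = f(1.050000, -2.095275) = -3.278058
  k3 = f(1.050000, -2.113903) = -3.307201
  k4 = f(1.100000, -2.280720) = -3.738100
  y ← -1.950000 + (0.1/6)·(k1 + 2k2 + 2k3 + k4) = -2.280235
s=1.100000, y=-2.280235:
  k1 = f(1.100000, -2.280235) = -3.737306
  k2 = f(1.150000, -2.467101) = -4.227377
  k3 = f(1.150000, -2.491604) = -4.269364
  k4 = f(1.200000, -2.707172) = -4.840423
  y ← -2.280235 + (0.1/6)·(k1 + 2k2 + 2k3 + k4) = -2.706422
y(1.2) ≈ -2.7064

-2.7064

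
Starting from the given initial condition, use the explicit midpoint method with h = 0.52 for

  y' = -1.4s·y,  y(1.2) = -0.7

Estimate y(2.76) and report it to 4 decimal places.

Midpoint: k1 = f(s_n, y_n); k2 = f(s_n + h/2, y_n + (h/2)·k1); y_{n+1} = y_n + h·k2.
s=1.200000, y=-0.700000:
  k1 = f(1.200000, -0.700000) = 1.176000
  k2 = f(1.460000, -0.394240) = 0.805827
  y ← -0.700000 + 0.52·0.805827 = -0.280970
s=1.720000, y=-0.280970:
  k1 = f(1.720000, -0.280970) = 0.676576
  k2 = f(1.980000, -0.105060) = 0.291227
  y ← -0.280970 + 0.52·0.291227 = -0.129532
s=2.240000, y=-0.129532:
  k1 = f(2.240000, -0.129532) = 0.406212
  k2 = f(2.500000, -0.023917) = 0.083709
  y ← -0.129532 + 0.52·0.083709 = -0.086003
y(2.76) ≈ -0.0860

-0.0860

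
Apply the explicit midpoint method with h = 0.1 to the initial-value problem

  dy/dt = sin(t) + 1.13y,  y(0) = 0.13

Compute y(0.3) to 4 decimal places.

0.2318

Midpoint: k1 = f(t_n, y_n); k2 = f(t_n + h/2, y_n + (h/2)·k1); y_{n+1} = y_n + h·k2.
t=0.000000, y=0.130000:
  k1 = f(0.000000, 0.130000) = 0.146900
  k2 = f(0.050000, 0.137345) = 0.205179
  y ← 0.130000 + 0.1·0.205179 = 0.150518
t=0.100000, y=0.150518:
  k1 = f(0.100000, 0.150518) = 0.269919
  k2 = f(0.150000, 0.164014) = 0.334774
  y ← 0.150518 + 0.1·0.334774 = 0.183995
t=0.200000, y=0.183995:
  k1 = f(0.200000, 0.183995) = 0.406584
  k2 = f(0.250000, 0.204324) = 0.478291
  y ← 0.183995 + 0.1·0.478291 = 0.231824
y(0.3) ≈ 0.2318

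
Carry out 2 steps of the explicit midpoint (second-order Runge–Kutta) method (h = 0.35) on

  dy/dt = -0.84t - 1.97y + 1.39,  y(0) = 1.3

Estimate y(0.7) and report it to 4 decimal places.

0.7371

Midpoint: k1 = f(t_n, y_n); k2 = f(t_n + h/2, y_n + (h/2)·k1); y_{n+1} = y_n + h·k2.
t=0.000000, y=1.300000:
  k1 = f(0.000000, 1.300000) = -1.171000
  k2 = f(0.175000, 1.095075) = -0.914298
  y ← 1.300000 + 0.35·(-0.914298) = 0.979996
t=0.350000, y=0.979996:
  k1 = f(0.350000, 0.979996) = -0.834592
  k2 = f(0.525000, 0.833942) = -0.693866
  y ← 0.979996 + 0.35·(-0.693866) = 0.737143
y(0.7) ≈ 0.7371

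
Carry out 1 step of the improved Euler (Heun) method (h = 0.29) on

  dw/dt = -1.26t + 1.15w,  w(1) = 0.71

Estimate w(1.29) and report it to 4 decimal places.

Heun: k1 = f(t_n, w_n); k2 = f(t_n + h, w_n + h·k1); w_{n+1} = w_n + (h/2)·(k1 + k2).
t=1.000000, w=0.710000:
  k1 = f(1.000000, 0.710000) = -0.443500
  k2 = f(1.290000, 0.581385) = -0.956807
  w ← 0.710000 + (0.29/2)·(-0.443500 + (-0.956807)) = 0.506955
w(1.29) ≈ 0.5070

0.5070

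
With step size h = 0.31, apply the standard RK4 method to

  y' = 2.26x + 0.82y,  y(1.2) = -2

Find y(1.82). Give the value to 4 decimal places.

-0.6155

RK4: k1 = f(x_n, y_n); k2 = f(x_n + h/2, y_n + (h/2)·k1); k3 = f(x_n + h/2, y_n + (h/2)·k2); k4 = f(x_n + h, y_n + h·k3); y_{n+1} = y_n + (h/6)·(k1 + 2k2 + 2k3 + k4).
x=1.200000, y=-2.000000:
  k1 = f(1.200000, -2.000000) = 1.072000
  k2 = f(1.355000, -1.833840) = 1.558551
  k3 = f(1.355000, -1.758425) = 1.620392
  k4 = f(1.510000, -1.497679) = 2.184504
  y ← -2.000000 + (0.31/6)·(k1 + 2k2 + 2k3 + k4) = -1.503257
x=1.510000, y=-1.503257:
  k1 = f(1.510000, -1.503257) = 2.179930
  k2 = f(1.665000, -1.165367) = 2.807299
  k3 = f(1.665000, -1.068125) = 2.887037
  k4 = f(1.820000, -0.608275) = 3.614415
  y ← -1.503257 + (0.31/6)·(k1 + 2k2 + 2k3 + k4) = -0.615467
y(1.82) ≈ -0.6155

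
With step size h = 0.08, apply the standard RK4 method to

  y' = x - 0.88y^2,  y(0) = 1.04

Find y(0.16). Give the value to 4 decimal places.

RK4: k1 = f(x_n, y_n); k2 = f(x_n + h/2, y_n + (h/2)·k1); k3 = f(x_n + h/2, y_n + (h/2)·k2); k4 = f(x_n + h, y_n + h·k3); y_{n+1} = y_n + (h/6)·(k1 + 2k2 + 2k3 + k4).
x=0.000000, y=1.040000:
  k1 = f(0.000000, 1.040000) = -0.951808
  k2 = f(0.040000, 1.001928) = -0.843396
  k3 = f(0.040000, 1.006264) = -0.851059
  k4 = f(0.080000, 0.971915) = -0.751265
  y ← 1.040000 + (0.08/6)·(k1 + 2k2 + 2k3 + k4) = 0.972107
x=0.080000, y=0.972107:
  k1 = f(0.080000, 0.972107) = -0.751593
  k2 = f(0.120000, 0.942043) = -0.660952
  k3 = f(0.120000, 0.945669) = -0.666975
  k4 = f(0.160000, 0.918749) = -0.582808
  y ← 0.972107 + (0.08/6)·(k1 + 2k2 + 2k3 + k4) = 0.918904
y(0.16) ≈ 0.9189

0.9189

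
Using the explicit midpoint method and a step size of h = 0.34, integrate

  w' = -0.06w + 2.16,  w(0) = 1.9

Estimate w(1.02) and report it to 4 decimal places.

Midpoint: k1 = f(s_n, w_n); k2 = f(s_n + h/2, w_n + (h/2)·k1); w_{n+1} = w_n + h·k2.
s=0.000000, w=1.900000:
  k1 = f(0.000000, 1.900000) = 2.046000
  k2 = f(0.170000, 2.247820) = 2.025131
  w ← 1.900000 + 0.34·2.025131 = 2.588544
s=0.340000, w=2.588544:
  k1 = f(0.340000, 2.588544) = 2.004687
  k2 = f(0.510000, 2.929341) = 1.984240
  w ← 2.588544 + 0.34·1.984240 = 3.263186
s=0.680000, w=3.263186:
  k1 = f(0.680000, 3.263186) = 1.964209
  k2 = f(0.850000, 3.597101) = 1.944174
  w ← 3.263186 + 0.34·1.944174 = 3.924205
w(1.02) ≈ 3.9242

3.9242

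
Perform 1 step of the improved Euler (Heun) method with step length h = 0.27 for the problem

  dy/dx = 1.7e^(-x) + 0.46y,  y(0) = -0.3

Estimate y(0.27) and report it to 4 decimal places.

Heun: k1 = f(x_n, y_n); k2 = f(x_n + h, y_n + h·k1); y_{n+1} = y_n + (h/2)·(k1 + k2).
x=0.000000, y=-0.300000:
  k1 = f(0.000000, -0.300000) = 1.562000
  k2 = f(0.270000, 0.121740) = 1.353746
  y ← -0.300000 + (0.27/2)·(1.562000 + 1.353746) = 0.093626
y(0.27) ≈ 0.0936

0.0936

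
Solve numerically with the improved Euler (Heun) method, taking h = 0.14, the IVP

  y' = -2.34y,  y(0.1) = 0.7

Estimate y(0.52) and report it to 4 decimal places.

0.2679

Heun: k1 = f(s_n, y_n); k2 = f(s_n + h, y_n + h·k1); y_{n+1} = y_n + (h/2)·(k1 + k2).
s=0.100000, y=0.700000:
  k1 = f(0.100000, 0.700000) = -1.638000
  k2 = f(0.240000, 0.470680) = -1.101391
  y ← 0.700000 + (0.14/2)·(-1.638000 + (-1.101391)) = 0.508243
s=0.240000, y=0.508243:
  k1 = f(0.240000, 0.508243) = -1.189288
  k2 = f(0.380000, 0.341742) = -0.799677
  y ← 0.508243 + (0.14/2)·(-1.189288 + (-0.799677)) = 0.369015
s=0.380000, y=0.369015:
  k1 = f(0.380000, 0.369015) = -0.863495
  k2 = f(0.520000, 0.248126) = -0.580614
  y ← 0.369015 + (0.14/2)·(-0.863495 + (-0.580614)) = 0.267927
y(0.52) ≈ 0.2679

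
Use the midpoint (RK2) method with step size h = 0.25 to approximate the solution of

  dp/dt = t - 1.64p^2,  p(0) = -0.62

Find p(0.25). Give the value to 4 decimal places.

Midpoint: k1 = f(t_n, p_n); k2 = f(t_n + h/2, p_n + (h/2)·k1); p_{n+1} = p_n + h·k2.
t=0.000000, p=-0.620000:
  k1 = f(0.000000, -0.620000) = -0.630416
  k2 = f(0.125000, -0.698802) = -0.675852
  p ← -0.620000 + 0.25·(-0.675852) = -0.788963
p(0.25) ≈ -0.7890

-0.7890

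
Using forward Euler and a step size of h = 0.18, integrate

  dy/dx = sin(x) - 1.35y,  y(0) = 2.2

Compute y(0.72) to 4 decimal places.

Euler: y_{n+1} = y_n + h·f(x_n, y_n).
x=0.000000, y=2.200000: f=-2.970000 → y ← 2.200000 + 0.18·(-2.970000) = 1.665400
x=0.180000, y=1.665400: f=-2.069260 → y ← 1.665400 + 0.18·(-2.069260) = 1.292933
x=0.360000, y=1.292933: f=-1.393185 → y ← 1.292933 + 0.18·(-1.393185) = 1.042160
x=0.540000, y=1.042160: f=-0.892780 → y ← 1.042160 + 0.18·(-0.892780) = 0.881459
y(0.72) ≈ 0.8815

0.8815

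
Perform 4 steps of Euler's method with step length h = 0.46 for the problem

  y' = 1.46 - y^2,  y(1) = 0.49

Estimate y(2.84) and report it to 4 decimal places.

Euler: y_{n+1} = y_n + h·f(x_n, y_n).
x=1.000000, y=0.490000: f=1.219900 → y ← 0.490000 + 0.46·1.219900 = 1.051154
x=1.460000, y=1.051154: f=0.355075 → y ← 1.051154 + 0.46·0.355075 = 1.214489
x=1.920000, y=1.214489: f=-0.014983 → y ← 1.214489 + 0.46·(-0.014983) = 1.207597
x=2.380000, y=1.207597: f=0.001710 → y ← 1.207597 + 0.46·0.001710 = 1.208383
y(2.84) ≈ 1.2084

1.2084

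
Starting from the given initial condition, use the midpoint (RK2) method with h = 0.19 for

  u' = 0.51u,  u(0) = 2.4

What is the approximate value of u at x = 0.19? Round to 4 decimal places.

Midpoint: k1 = f(x_n, u_n); k2 = f(x_n + h/2, u_n + (h/2)·k1); u_{n+1} = u_n + h·k2.
x=0.000000, u=2.400000:
  k1 = f(0.000000, 2.400000) = 1.224000
  k2 = f(0.095000, 2.516280) = 1.283303
  u ← 2.400000 + 0.19·1.283303 = 2.643828
u(0.19) ≈ 2.6438

2.6438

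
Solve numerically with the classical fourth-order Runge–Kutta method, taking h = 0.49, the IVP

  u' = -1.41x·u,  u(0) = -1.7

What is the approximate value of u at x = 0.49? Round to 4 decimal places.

RK4: k1 = f(x_n, u_n); k2 = f(x_n + h/2, u_n + (h/2)·k1); k3 = f(x_n + h/2, u_n + (h/2)·k2); k4 = f(x_n + h, u_n + h·k3); u_{n+1} = u_n + (h/6)·(k1 + 2k2 + 2k3 + k4).
x=0.000000, u=-1.700000:
  k1 = f(0.000000, -1.700000) = 0.000000
  k2 = f(0.245000, -1.700000) = 0.587265
  k3 = f(0.245000, -1.556120) = 0.537562
  k4 = f(0.490000, -1.436595) = 0.992543
  u ← -1.700000 + (0.49/6)·(k1 + 2k2 + 2k3 + k4) = -1.435221
u(0.49) ≈ -1.4352

-1.4352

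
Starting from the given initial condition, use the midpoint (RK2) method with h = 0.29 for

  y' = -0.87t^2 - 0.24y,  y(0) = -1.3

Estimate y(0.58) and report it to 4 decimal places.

-1.1832

Midpoint: k1 = f(t_n, y_n); k2 = f(t_n + h/2, y_n + (h/2)·k1); y_{n+1} = y_n + h·k2.
t=0.000000, y=-1.300000:
  k1 = f(0.000000, -1.300000) = 0.312000
  k2 = f(0.145000, -1.254760) = 0.282851
  y ← -1.300000 + 0.29·0.282851 = -1.217973
t=0.290000, y=-1.217973:
  k1 = f(0.290000, -1.217973) = 0.219147
  k2 = f(0.435000, -1.186197) = 0.120062
  y ← -1.217973 + 0.29·0.120062 = -1.183155
y(0.58) ≈ -1.1832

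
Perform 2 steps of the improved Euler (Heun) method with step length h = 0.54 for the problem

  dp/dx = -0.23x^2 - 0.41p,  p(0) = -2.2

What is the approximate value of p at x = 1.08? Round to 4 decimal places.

Heun: k1 = f(x_n, p_n); k2 = f(x_n + h, p_n + h·k1); p_{n+1} = p_n + (h/2)·(k1 + k2).
x=0.000000, p=-2.200000:
  k1 = f(0.000000, -2.200000) = 0.902000
  k2 = f(0.540000, -1.712920) = 0.635229
  p ← -2.200000 + (0.54/2)·(0.902000 + 0.635229) = -1.784948
x=0.540000, p=-1.784948:
  k1 = f(0.540000, -1.784948) = 0.664761
  k2 = f(1.080000, -1.425977) = 0.316379
  p ← -1.784948 + (0.54/2)·(0.664761 + 0.316379) = -1.520040
p(1.08) ≈ -1.5200

-1.5200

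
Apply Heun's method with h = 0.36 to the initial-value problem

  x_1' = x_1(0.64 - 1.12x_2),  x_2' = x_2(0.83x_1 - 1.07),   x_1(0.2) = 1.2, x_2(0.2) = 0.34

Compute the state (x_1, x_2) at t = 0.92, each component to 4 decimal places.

Heun on (x_1,x_2): k1 = f(t_n, state_n); k2 = f(t_n + h, state_n + h·k1); state_{n+1} = state_n + (h/2)·(k1 + k2).
0.200000: (1.200000, 0.340000)
  k1 = (0.311040, -0.025160)
  predictor → (1.311974, 0.330942)
  k2 = (0.353373, 0.006268)
  → (1.319594, 0.336599)
0.560000: (1.319594, 0.336599)
  k1 = (0.347065, 0.008504)
  predictor → (1.444538, 0.339661)
  k2 = (0.374973, 0.043805)
  → (1.449561, 0.346015)
(x_1(0.92), x_2(0.92)) ≈ (1.4496, 0.3460)

1.4496, 0.3460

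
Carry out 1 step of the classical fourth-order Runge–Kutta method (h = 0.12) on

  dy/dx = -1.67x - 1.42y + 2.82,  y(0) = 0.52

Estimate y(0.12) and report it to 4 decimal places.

RK4: k1 = f(x_n, y_n); k2 = f(x_n + h/2, y_n + (h/2)·k1); k3 = f(x_n + h/2, y_n + (h/2)·k2); k4 = f(x_n + h, y_n + h·k3); y_{n+1} = y_n + (h/6)·(k1 + 2k2 + 2k3 + k4).
x=0.000000, y=0.520000:
  k1 = f(0.000000, 0.520000) = 2.081600
  k2 = f(0.060000, 0.644896) = 1.804048
  k3 = f(0.060000, 0.628243) = 1.827695
  k4 = f(0.120000, 0.739323) = 1.569761
  y ← 0.520000 + (0.12/6)·(k1 + 2k2 + 2k3 + k4) = 0.738297
y(0.12) ≈ 0.7383

0.7383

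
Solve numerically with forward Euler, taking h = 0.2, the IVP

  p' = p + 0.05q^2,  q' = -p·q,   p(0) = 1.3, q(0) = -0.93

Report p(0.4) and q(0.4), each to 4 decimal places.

1.8871, -0.4723

Euler on (p,q): p_{n+1} = p_n + h·p', q_{n+1} = q_n + h·q'.
0.000000: (1.300000, -0.930000); f=(1.343245, 1.209000) → (1.568649, -0.688200)
0.200000: (1.568649, -0.688200); f=(1.592330, 1.079544) → (1.887115, -0.472291)
(p(0.4), q(0.4)) ≈ (1.8871, -0.4723)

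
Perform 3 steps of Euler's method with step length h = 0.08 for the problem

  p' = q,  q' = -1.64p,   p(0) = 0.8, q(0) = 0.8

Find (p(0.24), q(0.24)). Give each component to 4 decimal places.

Euler on (p,q): p_{n+1} = p_n + h·p', q_{n+1} = q_n + h·q'.
0.000000: (0.800000, 0.800000); f=(0.800000, -1.312000) → (0.864000, 0.695040)
0.080000: (0.864000, 0.695040); f=(0.695040, -1.416960) → (0.919603, 0.581683)
0.160000: (0.919603, 0.581683); f=(0.581683, -1.508149) → (0.966138, 0.461031)
(p(0.24), q(0.24)) ≈ (0.9661, 0.4610)

0.9661, 0.4610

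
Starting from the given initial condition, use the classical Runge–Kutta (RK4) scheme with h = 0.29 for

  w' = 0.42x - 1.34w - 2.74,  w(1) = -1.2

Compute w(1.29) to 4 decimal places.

RK4: k1 = f(x_n, w_n); k2 = f(x_n + h/2, w_n + (h/2)·k1); k3 = f(x_n + h/2, w_n + (h/2)·k2); k4 = f(x_n + h, w_n + h·k3); w_{n+1} = w_n + (h/6)·(k1 + 2k2 + 2k3 + k4).
x=1.000000, w=-1.200000:
  k1 = f(1.000000, -1.200000) = -0.712000
  k2 = f(1.145000, -1.303240) = -0.512758
  k3 = f(1.145000, -1.274350) = -0.551471
  k4 = f(1.290000, -1.359927) = -0.375898
  w ← -1.200000 + (0.29/6)·(k1 + 2k2 + 2k3 + k4) = -1.355457
w(1.29) ≈ -1.3555

-1.3555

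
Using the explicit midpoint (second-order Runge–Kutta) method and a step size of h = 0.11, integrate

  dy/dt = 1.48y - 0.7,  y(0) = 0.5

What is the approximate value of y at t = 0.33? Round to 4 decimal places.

Midpoint: k1 = f(t_n, y_n); k2 = f(t_n + h/2, y_n + (h/2)·k1); y_{n+1} = y_n + h·k2.
t=0.000000, y=0.500000:
  k1 = f(0.000000, 0.500000) = 0.040000
  k2 = f(0.055000, 0.502200) = 0.043256
  y ← 0.500000 + 0.11·0.043256 = 0.504758
t=0.110000, y=0.504758:
  k1 = f(0.110000, 0.504758) = 0.047042
  k2 = f(0.165000, 0.507345) = 0.050871
  y ← 0.504758 + 0.11·0.050871 = 0.510354
t=0.220000, y=0.510354:
  k1 = f(0.220000, 0.510354) = 0.055324
  k2 = f(0.275000, 0.513397) = 0.059827
  y ← 0.510354 + 0.11·0.059827 = 0.516935
y(0.33) ≈ 0.5169

0.5169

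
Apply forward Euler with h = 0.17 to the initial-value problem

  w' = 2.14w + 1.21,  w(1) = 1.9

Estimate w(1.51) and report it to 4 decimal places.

5.6884

Euler: w_{n+1} = w_n + h·f(s_n, w_n).
s=1.000000, w=1.900000: f=5.276000 → w ← 1.900000 + 0.17·5.276000 = 2.796920
s=1.170000, w=2.796920: f=7.195409 → w ← 2.796920 + 0.17·7.195409 = 4.020139
s=1.340000, w=4.020139: f=9.813099 → w ← 4.020139 + 0.17·9.813099 = 5.688366
w(1.51) ≈ 5.6884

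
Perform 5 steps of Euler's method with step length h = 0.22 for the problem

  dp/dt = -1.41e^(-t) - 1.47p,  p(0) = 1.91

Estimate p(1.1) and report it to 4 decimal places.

Euler: p_{n+1} = p_n + h·f(t_n, p_n).
t=0.000000, p=1.910000: f=-4.217700 → p ← 1.910000 + 0.22·(-4.217700) = 0.982106
t=0.220000, p=0.982106: f=-2.575247 → p ← 0.982106 + 0.22·(-2.575247) = 0.415552
t=0.440000, p=0.415552: f=-1.518952 → p ← 0.415552 + 0.22·(-1.518952) = 0.081382
t=0.660000, p=0.081382: f=-0.848392 → p ← 0.081382 + 0.22·(-0.848392) = -0.105264
t=0.880000, p=-0.105264: f=-0.430106 → p ← -0.105264 + 0.22·(-0.430106) = -0.199887
p(1.1) ≈ -0.1999

-0.1999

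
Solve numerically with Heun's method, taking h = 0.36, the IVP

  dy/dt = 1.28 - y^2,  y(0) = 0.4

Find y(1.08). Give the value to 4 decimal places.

Heun: k1 = f(t_n, y_n); k2 = f(t_n + h, y_n + h·k1); y_{n+1} = y_n + (h/2)·(k1 + k2).
t=0.000000, y=0.400000:
  k1 = f(0.000000, 0.400000) = 1.120000
  k2 = f(0.360000, 0.803200) = 0.634870
  y ← 0.400000 + (0.36/2)·(1.120000 + 0.634870) = 0.715877
t=0.360000, y=0.715877:
  k1 = f(0.360000, 0.715877) = 0.767521
  k2 = f(0.720000, 0.992184) = 0.295571
  y ← 0.715877 + (0.36/2)·(0.767521 + 0.295571) = 0.907233
t=0.720000, y=0.907233:
  k1 = f(0.720000, 0.907233) = 0.456928
  k2 = f(1.080000, 1.071727) = 0.131401
  y ← 0.907233 + (0.36/2)·(0.456928 + 0.131401) = 1.013132
y(1.08) ≈ 1.0131

1.0131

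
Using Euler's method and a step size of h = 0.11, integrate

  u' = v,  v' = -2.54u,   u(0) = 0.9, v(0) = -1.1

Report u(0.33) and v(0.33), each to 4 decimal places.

0.4577, -1.7452

Euler on (u,v): u_{n+1} = u_n + h·u', v_{n+1} = v_n + h·v'.
0.000000: (0.900000, -1.100000); f=(-1.100000, -2.286000) → (0.779000, -1.351460)
0.110000: (0.779000, -1.351460); f=(-1.351460, -1.978660) → (0.630339, -1.569113)
0.220000: (0.630339, -1.569113); f=(-1.569113, -1.601062) → (0.457737, -1.745229)
(u(0.33), v(0.33)) ≈ (0.4577, -1.7452)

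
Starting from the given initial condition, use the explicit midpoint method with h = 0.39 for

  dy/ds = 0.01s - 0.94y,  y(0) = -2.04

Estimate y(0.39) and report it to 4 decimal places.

Midpoint: k1 = f(s_n, y_n); k2 = f(s_n + h/2, y_n + (h/2)·k1); y_{n+1} = y_n + h·k2.
s=0.000000, y=-2.040000:
  k1 = f(0.000000, -2.040000) = 1.917600
  k2 = f(0.195000, -1.666068) = 1.568054
  y ← -2.040000 + 0.39·1.568054 = -1.428459
y(0.39) ≈ -1.4285

-1.4285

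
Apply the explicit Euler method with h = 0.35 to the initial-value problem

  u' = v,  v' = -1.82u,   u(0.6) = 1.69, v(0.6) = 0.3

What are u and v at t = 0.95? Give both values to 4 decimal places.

1.7950, -0.7765

Euler on (u,v): u_{n+1} = u_n + h·u', v_{n+1} = v_n + h·v'.
0.600000: (1.690000, 0.300000); f=(0.300000, -3.075800) → (1.795000, -0.776530)
(u(0.95), v(0.95)) ≈ (1.7950, -0.7765)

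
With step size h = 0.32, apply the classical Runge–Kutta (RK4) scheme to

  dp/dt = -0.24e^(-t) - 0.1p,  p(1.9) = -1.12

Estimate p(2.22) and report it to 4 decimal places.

RK4: k1 = f(t_n, p_n); k2 = f(t_n + h/2, p_n + (h/2)·k1); k3 = f(t_n + h/2, p_n + (h/2)·k2); k4 = f(t_n + h, p_n + h·k3); p_{n+1} = p_n + (h/6)·(k1 + 2k2 + 2k3 + k4).
t=1.900000, p=-1.120000:
  k1 = f(1.900000, -1.120000) = 0.076104
  k2 = f(2.060000, -1.107823) = 0.080193
  k3 = f(2.060000, -1.107169) = 0.080128
  k4 = f(2.220000, -1.094359) = 0.083370
  p ← -1.120000 + (0.32/6)·(k1 + 2k2 + 2k3 + k4) = -1.094394
p(2.22) ≈ -1.0944

-1.0944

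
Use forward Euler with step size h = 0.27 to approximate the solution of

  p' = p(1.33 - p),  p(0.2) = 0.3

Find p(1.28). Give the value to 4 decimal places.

Euler: p_{n+1} = p_n + h·f(x_n, p_n).
x=0.200000, p=0.300000: f=0.309000 → p ← 0.300000 + 0.27·0.309000 = 0.383430
x=0.470000, p=0.383430: f=0.362943 → p ← 0.383430 + 0.27·0.362943 = 0.481425
x=0.740000, p=0.481425: f=0.408525 → p ← 0.481425 + 0.27·0.408525 = 0.591726
x=1.010000, p=0.591726: f=0.436856 → p ← 0.591726 + 0.27·0.436856 = 0.709678
p(1.28) ≈ 0.7097

0.7097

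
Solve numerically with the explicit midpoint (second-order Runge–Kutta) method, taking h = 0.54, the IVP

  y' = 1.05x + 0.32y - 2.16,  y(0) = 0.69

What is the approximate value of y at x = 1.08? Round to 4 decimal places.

-1.1313

Midpoint: k1 = f(x_n, y_n); k2 = f(x_n + h/2, y_n + (h/2)·k1); y_{n+1} = y_n + h·k2.
x=0.000000, y=0.690000:
  k1 = f(0.000000, 0.690000) = -1.939200
  k2 = f(0.270000, 0.166416) = -1.823247
  y ← 0.690000 + 0.54·(-1.823247) = -0.294553
x=0.540000, y=-0.294553:
  k1 = f(0.540000, -0.294553) = -1.687257
  k2 = f(0.810000, -0.750113) = -1.549536
  y ← -0.294553 + 0.54·(-1.549536) = -1.131303
y(1.08) ≈ -1.1313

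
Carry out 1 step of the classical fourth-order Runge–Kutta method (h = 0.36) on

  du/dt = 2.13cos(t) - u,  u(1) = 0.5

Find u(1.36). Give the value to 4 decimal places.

0.5863

RK4: k1 = f(t_n, u_n); k2 = f(t_n + h/2, u_n + (h/2)·k1); k3 = f(t_n + h/2, u_n + (h/2)·k2); k4 = f(t_n + h, u_n + h·k3); u_{n+1} = u_n + (h/6)·(k1 + 2k2 + 2k3 + k4).
t=1.000000, u=0.500000:
  k1 = f(1.000000, 0.500000) = 0.650844
  k2 = f(1.180000, 0.617152) = 0.194218
  k3 = f(1.180000, 0.534959) = 0.276411
  k4 = f(1.360000, 0.599508) = -0.153829
  u ← 0.500000 + (0.36/6)·(k1 + 2k2 + 2k3 + k4) = 0.586296
u(1.36) ≈ 0.5863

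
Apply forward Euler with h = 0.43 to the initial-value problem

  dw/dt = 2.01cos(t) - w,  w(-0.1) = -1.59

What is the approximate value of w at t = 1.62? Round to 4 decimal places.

Euler: w_{n+1} = w_n + h·f(t_n, w_n).
t=-0.100000, w=-1.590000: f=3.589958 → w ← -1.590000 + 0.43·3.589958 = -0.046318
t=0.330000, w=-0.046318: f=1.947863 → w ← -0.046318 + 0.43·1.947863 = 0.791263
t=0.760000, w=0.791263: f=0.665657 → w ← 0.791263 + 0.43·0.665657 = 1.077496
t=1.190000, w=1.077496: f=-0.330459 → w ← 1.077496 + 0.43·(-0.330459) = 0.935398
w(1.62) ≈ 0.9354

0.9354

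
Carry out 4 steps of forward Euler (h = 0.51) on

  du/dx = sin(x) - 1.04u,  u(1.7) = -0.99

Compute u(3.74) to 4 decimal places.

0.1475

Euler: u_{n+1} = u_n + h·f(x_n, u_n).
x=1.700000, u=-0.990000: f=2.021265 → u ← -0.990000 + 0.51·2.021265 = 0.040845
x=2.210000, u=0.040845: f=0.760092 → u ← 0.040845 + 0.51·0.760092 = 0.428492
x=2.720000, u=0.428492: f=-0.036418 → u ← 0.428492 + 0.51·(-0.036418) = 0.409919
x=3.230000, u=0.409919: f=-0.514608 → u ← 0.409919 + 0.51·(-0.514608) = 0.147469
u(3.74) ≈ 0.1475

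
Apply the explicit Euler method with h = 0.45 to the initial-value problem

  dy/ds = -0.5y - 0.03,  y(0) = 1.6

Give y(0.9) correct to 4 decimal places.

Euler: y_{n+1} = y_n + h·f(s_n, y_n).
s=0.000000, y=1.600000: f=-0.830000 → y ← 1.600000 + 0.45·(-0.830000) = 1.226500
s=0.450000, y=1.226500: f=-0.643250 → y ← 1.226500 + 0.45·(-0.643250) = 0.937038
y(0.9) ≈ 0.9370

0.9370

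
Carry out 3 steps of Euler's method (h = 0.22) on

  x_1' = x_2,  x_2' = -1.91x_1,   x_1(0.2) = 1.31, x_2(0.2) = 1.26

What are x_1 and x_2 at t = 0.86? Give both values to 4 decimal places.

1.7527, -0.6899

Euler on (x_1,x_2): x_1_{n+1} = x_1_n + h·x_1', x_2_{n+1} = x_2_n + h·x_2'.
0.200000: (1.310000, 1.260000); f=(1.260000, -2.502100) → (1.587200, 0.709538)
0.420000: (1.587200, 0.709538); f=(0.709538, -3.031552) → (1.743298, 0.042597)
0.640000: (1.743298, 0.042597); f=(0.042597, -3.329700) → (1.752670, -0.689937)
(x_1(0.86), x_2(0.86)) ≈ (1.7527, -0.6899)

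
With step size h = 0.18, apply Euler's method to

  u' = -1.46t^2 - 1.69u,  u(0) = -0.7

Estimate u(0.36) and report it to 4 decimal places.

-0.3474

Euler: u_{n+1} = u_n + h·f(t_n, u_n).
t=0.000000, u=-0.700000: f=1.183000 → u ← -0.700000 + 0.18·1.183000 = -0.487060
t=0.180000, u=-0.487060: f=0.775827 → u ← -0.487060 + 0.18·0.775827 = -0.347411
u(0.36) ≈ -0.3474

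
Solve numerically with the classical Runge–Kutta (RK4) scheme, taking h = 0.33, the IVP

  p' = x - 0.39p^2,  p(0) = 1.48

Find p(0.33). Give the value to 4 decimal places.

1.2920

RK4: k1 = f(x_n, p_n); k2 = f(x_n + h/2, p_n + (h/2)·k1); k3 = f(x_n + h/2, p_n + (h/2)·k2); k4 = f(x_n + h, p_n + h·k3); p_{n+1} = p_n + (h/6)·(k1 + 2k2 + 2k3 + k4).
x=0.000000, p=1.480000:
  k1 = f(0.000000, 1.480000) = -0.854256
  k2 = f(0.165000, 1.339048) = -0.534289
  k3 = f(0.165000, 1.391842) = -0.590518
  k4 = f(0.330000, 1.285129) = -0.314107
  p ← 1.480000 + (0.33/6)·(k1 + 2k2 + 2k3 + k4) = 1.292011
p(0.33) ≈ 1.2920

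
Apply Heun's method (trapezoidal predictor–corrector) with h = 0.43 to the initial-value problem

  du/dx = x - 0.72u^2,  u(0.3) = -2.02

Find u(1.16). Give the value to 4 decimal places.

Heun: k1 = f(x_n, u_n); k2 = f(x_n + h, u_n + h·k1); u_{n+1} = u_n + (h/2)·(k1 + k2).
x=0.300000, u=-2.020000:
  k1 = f(0.300000, -2.020000) = -2.637888
  k2 = f(0.730000, -3.154292) = -6.433681
  u ← -2.020000 + (0.43/2)·(-2.637888 + (-6.433681)) = -3.970387
x=0.730000, u=-3.970387:
  k1 = f(0.730000, -3.970387) = -10.620062
  k2 = f(1.160000, -8.537014) = -51.314040
  u ← -3.970387 + (0.43/2)·(-10.620062 + (-51.314040)) = -17.286219
u(1.16) ≈ -17.2862

-17.2862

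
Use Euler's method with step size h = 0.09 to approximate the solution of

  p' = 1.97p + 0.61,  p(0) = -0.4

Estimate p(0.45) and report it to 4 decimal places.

Euler: p_{n+1} = p_n + h·f(s_n, p_n).
s=0.000000, p=-0.400000: f=-0.178000 → p ← -0.400000 + 0.09·(-0.178000) = -0.416020
s=0.090000, p=-0.416020: f=-0.209559 → p ← -0.416020 + 0.09·(-0.209559) = -0.434880
s=0.180000, p=-0.434880: f=-0.246714 → p ← -0.434880 + 0.09·(-0.246714) = -0.457085
s=0.270000, p=-0.457085: f=-0.290457 → p ← -0.457085 + 0.09·(-0.290457) = -0.483226
s=0.360000, p=-0.483226: f=-0.341955 → p ← -0.483226 + 0.09·(-0.341955) = -0.514002
p(0.45) ≈ -0.5140

-0.5140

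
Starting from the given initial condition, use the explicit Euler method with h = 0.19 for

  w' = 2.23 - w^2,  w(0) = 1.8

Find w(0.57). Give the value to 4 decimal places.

1.5133

Euler: w_{n+1} = w_n + h·f(t_n, w_n).
t=0.000000, w=1.800000: f=-1.010000 → w ← 1.800000 + 0.19·(-1.010000) = 1.608100
t=0.190000, w=1.608100: f=-0.355986 → w ← 1.608100 + 0.19·(-0.355986) = 1.540463
t=0.380000, w=1.540463: f=-0.143025 → w ← 1.540463 + 0.19·(-0.143025) = 1.513288
w(0.57) ≈ 1.5133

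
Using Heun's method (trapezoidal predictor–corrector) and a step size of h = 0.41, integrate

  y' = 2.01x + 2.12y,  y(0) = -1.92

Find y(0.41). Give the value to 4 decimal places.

-4.1452

Heun: k1 = f(x_n, y_n); k2 = f(x_n + h, y_n + h·k1); y_{n+1} = y_n + (h/2)·(k1 + k2).
x=0.000000, y=-1.920000:
  k1 = f(0.000000, -1.920000) = -4.070400
  k2 = f(0.410000, -3.588864) = -6.784292
  y ← -1.920000 + (0.41/2)·(-4.070400 + (-6.784292)) = -4.145212
y(0.41) ≈ -4.1452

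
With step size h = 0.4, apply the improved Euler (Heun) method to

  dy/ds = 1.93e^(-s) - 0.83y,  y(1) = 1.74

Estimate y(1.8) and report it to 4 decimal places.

Heun: k1 = f(s_n, y_n); k2 = f(s_n + h, y_n + h·k1); y_{n+1} = y_n + (h/2)·(k1 + k2).
s=1.000000, y=1.740000:
  k1 = f(1.000000, 1.740000) = -0.734193
  k2 = f(1.400000, 1.446323) = -0.724516
  y ← 1.740000 + (0.4/2)·(-0.734193 + (-0.724516)) = 1.448258
s=1.400000, y=1.448258:
  k1 = f(1.400000, 1.448258) = -0.726122
  k2 = f(1.800000, 1.157809) = -0.641955
  y ← 1.448258 + (0.4/2)·(-0.726122 + (-0.641955)) = 1.174643
y(1.8) ≈ 1.1746

1.1746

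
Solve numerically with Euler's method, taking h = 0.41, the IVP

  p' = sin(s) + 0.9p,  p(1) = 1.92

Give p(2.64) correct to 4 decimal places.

Euler: p_{n+1} = p_n + h·f(s_n, p_n).
s=1.000000, p=1.920000: f=2.569471 → p ← 1.920000 + 0.41·2.569471 = 2.973483
s=1.410000, p=2.973483: f=3.663235 → p ← 2.973483 + 0.41·3.663235 = 4.475409
s=1.820000, p=4.475409: f=4.996978 → p ← 4.475409 + 0.41·4.996978 = 6.524170
s=2.230000, p=6.524170: f=6.662233 → p ← 6.524170 + 0.41·6.662233 = 9.255686
p(2.64) ≈ 9.2557

9.2557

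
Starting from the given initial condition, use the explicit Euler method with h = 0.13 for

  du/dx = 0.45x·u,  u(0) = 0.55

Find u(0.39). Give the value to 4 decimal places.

Euler: u_{n+1} = u_n + h·f(x_n, u_n).
x=0.000000, u=0.550000: f=0.000000 → u ← 0.550000 + 0.13·0.000000 = 0.550000
x=0.130000, u=0.550000: f=0.032175 → u ← 0.550000 + 0.13·0.032175 = 0.554183
x=0.260000, u=0.554183: f=0.064839 → u ← 0.554183 + 0.13·0.064839 = 0.562612
u(0.39) ≈ 0.5626

0.5626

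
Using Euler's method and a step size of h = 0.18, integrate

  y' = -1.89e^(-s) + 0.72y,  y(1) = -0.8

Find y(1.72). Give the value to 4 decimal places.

-1.7879

Euler: y_{n+1} = y_n + h·f(s_n, y_n).
s=1.000000, y=-0.800000: f=-1.271292 → y ← -0.800000 + 0.18·(-1.271292) = -1.028833
s=1.180000, y=-1.028833: f=-1.321516 → y ← -1.028833 + 0.18·(-1.321516) = -1.266706
s=1.360000, y=-1.266706: f=-1.397117 → y ← -1.266706 + 0.18·(-1.397117) = -1.518187
s=1.540000, y=-1.518187: f=-1.498275 → y ← -1.518187 + 0.18·(-1.498275) = -1.787876
y(1.72) ≈ -1.7879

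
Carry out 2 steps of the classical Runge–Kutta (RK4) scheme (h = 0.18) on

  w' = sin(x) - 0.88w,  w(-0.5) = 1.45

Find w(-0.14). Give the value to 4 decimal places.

0.9625

RK4: k1 = f(x_n, w_n); k2 = f(x_n + h/2, w_n + (h/2)·k1); k3 = f(x_n + h/2, w_n + (h/2)·k2); k4 = f(x_n + h, w_n + h·k3); w_{n+1} = w_n + (h/6)·(k1 + 2k2 + 2k3 + k4).
x=-0.500000, w=1.450000:
  k1 = f(-0.500000, 1.450000) = -1.755426
  k2 = f(-0.410000, 1.292012) = -1.535580
  k3 = f(-0.410000, 1.311798) = -1.552991
  k4 = f(-0.320000, 1.170462) = -1.344573
  w ← 1.450000 + (0.18/6)·(k1 + 2k2 + 2k3 + k4) = 1.171686
x=-0.320000, w=1.171686:
  k1 = f(-0.320000, 1.171686) = -1.345650
  k2 = f(-0.230000, 1.050577) = -1.152486
  k3 = f(-0.230000, 1.067962) = -1.167784
  k4 = f(-0.140000, 0.961485) = -0.985650
  w ← 1.171686 + (0.18/6)·(k1 + 2k2 + 2k3 + k4) = 0.962531
w(-0.14) ≈ 0.9625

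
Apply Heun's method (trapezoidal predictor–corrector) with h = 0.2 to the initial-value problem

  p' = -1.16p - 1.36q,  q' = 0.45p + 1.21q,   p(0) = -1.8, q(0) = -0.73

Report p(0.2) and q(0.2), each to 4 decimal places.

-1.2093, -1.0819

Heun on (p,q): k1 = f(x_n, state_n); k2 = f(x_n + h, state_n + h·k1); state_{n+1} = state_n + (h/2)·(k1 + k2).
0.000000: (-1.800000, -0.730000)
  k1 = (3.080800, -1.693300)
  predictor → (-1.183840, -1.068660)
  k2 = (2.826632, -1.825807)
  → (-1.209257, -1.081911)
(p(0.2), q(0.2)) ≈ (-1.2093, -1.0819)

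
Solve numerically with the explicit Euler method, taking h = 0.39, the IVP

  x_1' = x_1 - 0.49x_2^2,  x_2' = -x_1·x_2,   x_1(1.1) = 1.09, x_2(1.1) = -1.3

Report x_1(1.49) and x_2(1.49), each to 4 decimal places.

Euler on (x_1,x_2): x_1_{n+1} = x_1_n + h·x_1', x_2_{n+1} = x_2_n + h·x_2'.
1.100000: (1.090000, -1.300000); f=(0.261900, 1.417000) → (1.192141, -0.747370)
(x_1(1.49), x_2(1.49)) ≈ (1.1921, -0.7474)

1.1921, -0.7474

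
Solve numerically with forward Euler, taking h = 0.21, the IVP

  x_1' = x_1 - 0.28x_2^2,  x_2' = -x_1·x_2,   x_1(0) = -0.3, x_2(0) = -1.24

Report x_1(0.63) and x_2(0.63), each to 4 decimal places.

Euler on (x_1,x_2): x_1_{n+1} = x_1_n + h·x_1', x_2_{n+1} = x_2_n + h·x_2'.
0.000000: (-0.300000, -1.240000); f=(-0.730528, -0.372000) → (-0.453411, -1.318120)
0.210000: (-0.453411, -1.318120); f=(-0.939894, -0.597650) → (-0.650789, -1.443626)
0.420000: (-0.650789, -1.443626); f=(-1.234325, -0.939496) → (-0.909997, -1.640921)
(x_1(0.63), x_2(0.63)) ≈ (-0.9100, -1.6409)

-0.9100, -1.6409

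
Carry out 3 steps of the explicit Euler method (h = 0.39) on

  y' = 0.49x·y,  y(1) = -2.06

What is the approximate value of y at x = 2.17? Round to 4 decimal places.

Euler: y_{n+1} = y_n + h·f(x_n, y_n).
x=1.000000, y=-2.060000: f=-1.009400 → y ← -2.060000 + 0.39·(-1.009400) = -2.453666
x=1.390000, y=-2.453666: f=-1.671192 → y ← -2.453666 + 0.39·(-1.671192) = -3.105431
x=1.780000, y=-3.105431: f=-2.708557 → y ← -3.105431 + 0.39·(-2.708557) = -4.161768
y(2.17) ≈ -4.1618

-4.1618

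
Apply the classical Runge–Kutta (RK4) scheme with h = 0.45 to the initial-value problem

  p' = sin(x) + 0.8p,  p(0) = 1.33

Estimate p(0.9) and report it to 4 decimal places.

3.2236

RK4: k1 = f(x_n, p_n); k2 = f(x_n + h/2, p_n + (h/2)·k1); k3 = f(x_n + h/2, p_n + (h/2)·k2); k4 = f(x_n + h, p_n + h·k3); p_{n+1} = p_n + (h/6)·(k1 + 2k2 + 2k3 + k4).
x=0.000000, p=1.330000:
  k1 = f(0.000000, 1.330000) = 1.064000
  k2 = f(0.225000, 1.569400) = 1.478626
  k3 = f(0.225000, 1.662691) = 1.553259
  k4 = f(0.450000, 2.028967) = 2.058139
  p ← 1.330000 + (0.45/6)·(k1 + 2k2 + 2k3 + k4) = 2.018943
x=0.450000, p=2.018943:
  k1 = f(0.450000, 2.018943) = 2.050120
  k2 = f(0.675000, 2.480220) = 2.609074
  k3 = f(0.675000, 2.605985) = 2.709685
  k4 = f(0.900000, 3.238302) = 3.373968
  p ← 2.018943 + (0.45/6)·(k1 + 2k2 + 2k3 + k4) = 3.223564
p(0.9) ≈ 3.2236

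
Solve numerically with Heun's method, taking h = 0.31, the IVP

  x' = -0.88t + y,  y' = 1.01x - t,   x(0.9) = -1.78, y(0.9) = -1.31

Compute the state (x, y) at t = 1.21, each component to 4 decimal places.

-2.6035, -2.2964

Heun on (x,y): k1 = f(t_n, state_n); k2 = f(t_n + h, state_n + h·k1); state_{n+1} = state_n + (h/2)·(k1 + k2).
0.900000: (-1.780000, -1.310000)
  k1 = (-2.102000, -2.697800)
  predictor → (-2.431620, -2.146318)
  k2 = (-3.211118, -3.665936)
  → (-2.603533, -2.296379)
(x(1.21), y(1.21)) ≈ (-2.6035, -2.2964)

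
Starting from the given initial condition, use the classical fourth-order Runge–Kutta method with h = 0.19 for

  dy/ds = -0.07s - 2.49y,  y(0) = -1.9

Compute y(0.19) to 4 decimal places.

RK4: k1 = f(s_n, y_n); k2 = f(s_n + h/2, y_n + (h/2)·k1); k3 = f(s_n + h/2, y_n + (h/2)·k2); k4 = f(s_n + h, y_n + h·k3); y_{n+1} = y_n + (h/6)·(k1 + 2k2 + 2k3 + k4).
s=0.000000, y=-1.900000:
  k1 = f(0.000000, -1.900000) = 4.731000
  k2 = f(0.095000, -1.450555) = 3.605232
  k3 = f(0.095000, -1.557503) = 3.871532
  k4 = f(0.190000, -1.164409) = 2.886078
  y ← -1.900000 + (0.19/6)·(k1 + 2k2 + 2k3 + k4) = -1.185264
y(0.19) ≈ -1.1853

-1.1853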